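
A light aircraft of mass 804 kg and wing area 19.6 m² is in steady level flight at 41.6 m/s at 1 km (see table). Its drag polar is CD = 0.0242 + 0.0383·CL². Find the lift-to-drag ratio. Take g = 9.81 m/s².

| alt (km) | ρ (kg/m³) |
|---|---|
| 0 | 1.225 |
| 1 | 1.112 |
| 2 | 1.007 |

At 1 km, from the table: ρ = 1.112 kg/m³.
In steady level flight, lift balances weight: W = mg = 804 × 9.81 = 7887.2 N.
Dynamic pressure q = 0.5 × 1.112 × 41.6² = 962.2 Pa.
CL = W/(q·S) = 7887.2 / (962.2 × 19.6) = 0.4182.
CD = 0.0242 + 0.0383 × 0.4182² = 0.0309.
L/D = CL/CD = 0.4182 / 0.0309 = 13.5

L/D = 13.5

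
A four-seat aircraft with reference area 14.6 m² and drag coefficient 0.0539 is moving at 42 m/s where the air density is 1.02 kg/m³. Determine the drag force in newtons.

D = 708 N

Dynamic pressure q = ½ρv² = ½ × 1.02 × 42² = 899.6 Pa.
D = q·S·CD = 899.6 × 14.6 × 0.0539 = 708 N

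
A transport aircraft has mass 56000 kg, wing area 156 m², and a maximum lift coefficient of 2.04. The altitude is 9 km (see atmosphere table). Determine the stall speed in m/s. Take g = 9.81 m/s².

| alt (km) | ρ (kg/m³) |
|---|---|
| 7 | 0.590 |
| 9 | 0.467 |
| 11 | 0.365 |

V_stall = 86 m/s

At 9 km, from the table: ρ = 0.467 kg/m³.
Stall occurs when L = W at CL,max. W = mg = 56000 × 9.81 = 5.494×10^5 N.
From L = ½ρV²S·CL,max = W: V_stall = √(2W/(ρSCL,max)) = √(2·5.494×10^5/(0.467·156·2.04))
V_stall = √7393 = 86 m/s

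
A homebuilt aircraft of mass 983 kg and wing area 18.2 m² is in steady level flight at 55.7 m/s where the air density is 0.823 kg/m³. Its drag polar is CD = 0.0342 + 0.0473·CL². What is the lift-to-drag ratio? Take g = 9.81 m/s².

In steady level flight, lift balances weight: W = mg = 983 × 9.81 = 9643.2 N.
Dynamic pressure q = 0.5 × 0.823 × 55.7² = 1277 Pa.
Required CL = L/(qS) = 9643.2/(1277·18.2) = 0.415.
CD = 0.0342 + 0.0473 × 0.415² = 0.04235.
L/D = CL/CD = 0.415 / 0.04235 = 9.8

L/D = 9.8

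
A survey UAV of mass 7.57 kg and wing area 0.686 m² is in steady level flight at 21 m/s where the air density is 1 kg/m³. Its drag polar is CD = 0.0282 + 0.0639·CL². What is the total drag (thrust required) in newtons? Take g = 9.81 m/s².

D = 6.6 N

Level flight ⇒ L = W = m·g = 7.57 × 9.81 = 74.262 N.
Dynamic pressure q = 0.5 × 1 × 21² = 220.5 Pa.
CL = W/(q·S) = 74.262 / (220.5 × 0.686) = 0.4909.
CD = 0.0282 + 0.0639 × 0.4909² = 0.0436.
D = q·S·CD = 220.5 × 0.686 × 0.0436 = 6.595 N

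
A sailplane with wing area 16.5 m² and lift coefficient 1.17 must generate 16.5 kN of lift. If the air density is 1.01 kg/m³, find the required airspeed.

v = 41.1 m/s

L = ½ρv²S·CL ⇒ v = √(2L/(ρ·S·CL))
v = √(2 × 16500 / (1.01 × 16.5 × 1.17)) = √1692 = 41.1 m/s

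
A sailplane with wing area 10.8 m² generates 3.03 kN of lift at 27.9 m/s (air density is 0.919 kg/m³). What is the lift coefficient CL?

From L = ½ρv²S·CL, rearranging gives CL = 2L/(ρv²S).
CL = 2 × 3030 / (0.919 × 27.9² × 10.8) = 0.784

CL = 0.784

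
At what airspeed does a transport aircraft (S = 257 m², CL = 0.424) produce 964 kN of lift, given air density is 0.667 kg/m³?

L = ½ρv²S·CL ⇒ v = √(2L/(ρ·S·CL))
v = √(2 × 9.64×10^5 / (0.667 × 257 × 0.424)) = √26530 = 163 m/s

v = 163 m/s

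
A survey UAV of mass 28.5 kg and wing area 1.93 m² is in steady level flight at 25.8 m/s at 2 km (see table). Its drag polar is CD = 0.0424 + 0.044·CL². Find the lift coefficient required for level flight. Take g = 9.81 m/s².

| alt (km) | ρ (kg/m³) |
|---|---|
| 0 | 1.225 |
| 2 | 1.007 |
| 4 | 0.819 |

CL = 0.432

At 2 km, from the table: ρ = 1.007 kg/m³.
Level flight ⇒ L = W = m·g = 28.5 × 9.81 = 279.59 N.
Dynamic pressure q = 0.5 × 1.007 × 25.8² = 335.1 Pa.
CL = W/(q·S) = 279.59 / (335.1 × 1.93) = 0.4322.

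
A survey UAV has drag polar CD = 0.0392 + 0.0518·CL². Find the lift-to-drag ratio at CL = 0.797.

L/D = 11.1

CD = 0.0392 + 0.0518 × 0.797² = 0.0721
L/D = CL/CD = 0.797 / 0.0721 = 11.1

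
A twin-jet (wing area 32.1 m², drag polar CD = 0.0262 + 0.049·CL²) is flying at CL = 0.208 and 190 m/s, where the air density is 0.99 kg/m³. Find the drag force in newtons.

D = 16200 N

CD = 0.0262 + 0.049 × 0.208² = 0.02832
D = ½ρv²S·CD = ½ × 0.99 × 190² × 32.1 × 0.02832 = 16200 N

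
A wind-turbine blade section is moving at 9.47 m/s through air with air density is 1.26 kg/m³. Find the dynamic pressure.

q = ½ρv² = ½ × 1.26 × 9.47² = 56.5 Pa

q = 56.5 Pa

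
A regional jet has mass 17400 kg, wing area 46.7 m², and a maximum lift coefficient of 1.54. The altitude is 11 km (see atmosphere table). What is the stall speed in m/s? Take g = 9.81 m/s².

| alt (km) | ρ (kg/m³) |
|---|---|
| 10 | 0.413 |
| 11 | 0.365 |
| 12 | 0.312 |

V_stall = 114 m/s

At 11 km, from the table: ρ = 0.365 kg/m³.
At stall, lift equals weight: L = W = m·g = 17400 × 9.81 = 1.707×10^5 N.
V_stall = √(2W/(ρ·S·CL,max)) = √(2 × 1.707×10^5 / (0.365 × 46.7 × 1.54))
V_stall = √13010 = 114 m/s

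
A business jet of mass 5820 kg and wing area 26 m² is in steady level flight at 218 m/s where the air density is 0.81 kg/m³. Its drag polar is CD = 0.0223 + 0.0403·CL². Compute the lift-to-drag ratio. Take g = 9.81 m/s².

In steady level flight, lift balances weight: W = mg = 5820 × 9.81 = 57094 N.
Dynamic pressure q = 0.5 × 0.81 × 218² = 19250 Pa.
CL = 2W/(ρv²S) = 2×57094/(0.81×218²×26) = 0.1141.
CD = 0.0223 + 0.0403 × 0.1141² = 0.02282.
L/D = CL/CD = 0.1141 / 0.02282 = 5

L/D = 5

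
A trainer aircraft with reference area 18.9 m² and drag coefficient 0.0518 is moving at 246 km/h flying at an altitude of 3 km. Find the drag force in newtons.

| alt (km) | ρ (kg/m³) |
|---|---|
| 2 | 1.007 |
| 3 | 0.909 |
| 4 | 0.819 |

At 3 km, from the table: ρ = 0.909 kg/m³.
Convert speed: v = 246 km/h ÷ 3.6 = 68.33 m/s.
D = ½ρv²S·CD = ½ × 0.909 × 68.33² × 18.9 × 0.0518 = 2080 N

D = 2080 N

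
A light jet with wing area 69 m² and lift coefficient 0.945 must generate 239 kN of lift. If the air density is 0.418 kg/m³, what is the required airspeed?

v = 132 m/s

L = ½ρv²S·CL ⇒ v = √(2L/(ρ·S·CL))
v = √(2 × 2.39×10^5 / (0.418 × 69 × 0.945)) = √17540 = 132 m/s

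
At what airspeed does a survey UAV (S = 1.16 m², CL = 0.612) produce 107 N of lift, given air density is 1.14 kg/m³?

L = ½ρv²S·CL ⇒ v = √(2L/(ρ·S·CL))
v = √(2 × 107 / (1.14 × 1.16 × 0.612)) = √264.4 = 16.3 m/s

v = 16.3 m/s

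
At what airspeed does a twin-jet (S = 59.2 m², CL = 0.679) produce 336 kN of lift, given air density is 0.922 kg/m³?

L = ½ρv²S·CL ⇒ v = √(2L/(ρ·S·CL))
v = √(2 × 3.36×10^5 / (0.922 × 59.2 × 0.679)) = √18130 = 135 m/s

v = 135 m/s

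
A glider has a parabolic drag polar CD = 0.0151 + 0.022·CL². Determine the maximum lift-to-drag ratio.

(L/D)max = 27.4

For CD = CD0 + K·CL², (L/D)max occurs at CL* = √(CD0/K) and equals 1/(2√(K·CD0)).
(L/D)max = 1/(2√(0.022 × 0.0151)) = 1/(2 × 0.01823) = 27.4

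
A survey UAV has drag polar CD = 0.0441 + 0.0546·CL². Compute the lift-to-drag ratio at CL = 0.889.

L/D = 10.2

CD = 0.0441 + 0.0546 × 0.889² = 0.08725
L/D = CL/CD = 0.889 / 0.08725 = 10.2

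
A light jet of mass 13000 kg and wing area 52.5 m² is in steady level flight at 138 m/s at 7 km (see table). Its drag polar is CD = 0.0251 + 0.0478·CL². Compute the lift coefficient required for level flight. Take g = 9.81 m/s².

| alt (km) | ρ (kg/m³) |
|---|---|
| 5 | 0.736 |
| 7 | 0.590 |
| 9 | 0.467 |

CL = 0.432

At 7 km, from the table: ρ = 0.590 kg/m³.
Level flight ⇒ L = W = m·g = 13000 × 9.81 = 1.2753×10^5 N.
q = ½ρv² = ½ × 0.59 × 138² = 5618 Pa.
CL = 2W/(ρv²S) = 2×1.2753×10^5/(0.59×138²×52.5) = 0.4324.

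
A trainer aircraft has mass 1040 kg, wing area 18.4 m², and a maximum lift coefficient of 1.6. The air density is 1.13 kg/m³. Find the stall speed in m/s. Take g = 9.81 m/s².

V_stall = 24.8 m/s

Stall occurs when L = W at CL,max. W = mg = 1040 × 9.81 = 10200 N.
V_stall = √(2W/(ρ·S·CL,max)) = √(2 × 10200 / (1.13 × 18.4 × 1.6))
V_stall = √613.4 = 24.8 m/s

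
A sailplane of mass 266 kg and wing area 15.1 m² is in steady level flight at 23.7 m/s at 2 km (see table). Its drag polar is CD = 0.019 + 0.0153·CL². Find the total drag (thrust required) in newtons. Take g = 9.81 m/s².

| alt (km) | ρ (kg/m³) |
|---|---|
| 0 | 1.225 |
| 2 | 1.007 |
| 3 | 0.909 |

At 2 km, from the table: ρ = 1.007 kg/m³.
Level flight ⇒ L = W = m·g = 266 × 9.81 = 2609.5 N.
q = ½ρv² = ½ × 1.007 × 23.7² = 282.8 Pa.
Required CL = L/(qS) = 2609.5/(282.8·15.1) = 0.6111.
CD = 0.019 + 0.0153 × 0.6111² = 0.02471.
D = q·S·CD = 282.8 × 15.1 × 0.02471 = 105.5 N

D = 106 N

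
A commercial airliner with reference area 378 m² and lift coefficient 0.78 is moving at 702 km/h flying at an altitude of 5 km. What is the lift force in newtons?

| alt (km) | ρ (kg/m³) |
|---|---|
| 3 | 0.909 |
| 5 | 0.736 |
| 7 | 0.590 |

L = 4.13×10^6 N

At 5 km, from the table: ρ = 0.736 kg/m³.
Convert speed: v = 702 km/h ÷ 3.6 = 195 m/s.
Dynamic pressure q = ½ρv² = ½ × 0.736 × 195² = 13990 Pa.
L = q·S·CL = 13990 × 378 × 0.78 = 4.13×10^6 N ≈ 4130 kN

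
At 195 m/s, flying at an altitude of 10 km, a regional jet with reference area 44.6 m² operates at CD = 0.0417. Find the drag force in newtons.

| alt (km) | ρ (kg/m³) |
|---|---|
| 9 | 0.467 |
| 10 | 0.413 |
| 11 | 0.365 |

D = 14600 N

At 10 km, from the table: ρ = 0.413 kg/m³.
D = ½ρv²S·CD = ½ × 0.413 × 195² × 44.6 × 0.0417 = 14600 N ≈ 14.6 kN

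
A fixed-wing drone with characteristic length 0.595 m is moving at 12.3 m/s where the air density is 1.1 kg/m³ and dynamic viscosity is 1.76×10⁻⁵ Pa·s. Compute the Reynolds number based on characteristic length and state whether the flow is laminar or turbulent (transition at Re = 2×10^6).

Re = 4.57×10^5 (laminar)

Re = ρ·v·c/μ = 1.1 × 12.3 × 0.595 / (1.76×10⁻⁵) = 4.57×10^5
Since 4.57×10^5 < 2×10^6, the flow is laminar.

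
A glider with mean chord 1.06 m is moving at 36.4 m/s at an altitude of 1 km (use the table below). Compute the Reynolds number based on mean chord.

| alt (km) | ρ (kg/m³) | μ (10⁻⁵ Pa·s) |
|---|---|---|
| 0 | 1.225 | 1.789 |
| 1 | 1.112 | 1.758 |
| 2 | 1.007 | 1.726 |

Re = 2.44×10^6

At 1 km, from the table: ρ = 1.112 kg/m³, μ = 1.758×10⁻⁵ Pa·s.
Re = ρ·v·c/μ = 1.112 × 36.4 × 1.06 / (1.758×10⁻⁵) = 2.44×10^6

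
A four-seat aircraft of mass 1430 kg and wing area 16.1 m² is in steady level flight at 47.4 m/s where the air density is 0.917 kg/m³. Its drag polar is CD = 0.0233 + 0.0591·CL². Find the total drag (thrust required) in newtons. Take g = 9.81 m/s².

Weight W = mg = 1430 × 9.81 = 14028 N; in level flight L = W.
q = ½ρv² = ½ × 0.917 × 47.4² = 1030 Pa.
CL = 2W/(ρv²S) = 2×14028/(0.917×47.4²×16.1) = 0.8458.
CD = 0.0233 + 0.0591 × 0.8458² = 0.06558.
D = q·S·CD = 1030 × 16.1 × 0.06558 = 1088 N

D = 1090 N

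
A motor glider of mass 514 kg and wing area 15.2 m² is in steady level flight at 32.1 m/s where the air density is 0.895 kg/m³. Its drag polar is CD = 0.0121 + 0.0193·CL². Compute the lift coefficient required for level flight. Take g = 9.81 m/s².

CL = 0.719

Weight W = mg = 514 × 9.81 = 5042.3 N; in level flight L = W.
Dynamic pressure q = 0.5 × 0.895 × 32.1² = 461.1 Pa.
CL = W/(q·S) = 5042.3 / (461.1 × 15.2) = 0.7194.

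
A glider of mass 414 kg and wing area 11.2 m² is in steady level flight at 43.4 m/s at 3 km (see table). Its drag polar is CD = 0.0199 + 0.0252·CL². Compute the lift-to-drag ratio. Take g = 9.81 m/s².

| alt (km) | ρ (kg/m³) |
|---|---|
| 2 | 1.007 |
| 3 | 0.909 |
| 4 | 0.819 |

L/D = 17.3

At 3 km, from the table: ρ = 0.909 kg/m³.
Weight W = mg = 414 × 9.81 = 4061.3 N; in level flight L = W.
q = ½ρv² = ½ × 0.909 × 43.4² = 856.1 Pa.
Required CL = L/(qS) = 4061.3/(856.1·11.2) = 0.4236.
CD = 0.0199 + 0.0252 × 0.4236² = 0.02442.
L/D = CL/CD = 0.4236 / 0.02442 = 17.3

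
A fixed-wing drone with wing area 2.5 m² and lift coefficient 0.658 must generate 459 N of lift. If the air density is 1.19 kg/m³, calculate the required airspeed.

v = 21.7 m/s

L = ½ρv²S·CL ⇒ v = √(2L/(ρ·S·CL))
v = √(2 × 459 / (1.19 × 2.5 × 0.658)) = √469 = 21.7 m/s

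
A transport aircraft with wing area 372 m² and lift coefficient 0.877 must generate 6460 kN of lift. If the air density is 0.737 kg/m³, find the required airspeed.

v = 232 m/s

L = ½ρv²S·CL ⇒ v = √(2L/(ρ·S·CL))
v = √(2 × 6.46×10^6 / (0.737 × 372 × 0.877)) = √53730 = 232 m/s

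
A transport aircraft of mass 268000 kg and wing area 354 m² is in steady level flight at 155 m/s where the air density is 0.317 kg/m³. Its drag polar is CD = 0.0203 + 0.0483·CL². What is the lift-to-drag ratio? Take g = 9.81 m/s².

L/D = 9.56

Weight W = mg = 268000 × 9.81 = 2.6291×10^6 N; in level flight L = W.
Dynamic pressure q = 0.5 × 0.317 × 155² = 3808 Pa.
Required CL = L/(qS) = 2.6291×10^6/(3808·354) = 1.95.
CD = 0.0203 + 0.0483 × 1.95² = 0.204.
L/D = CL/CD = 1.95 / 0.204 = 9.56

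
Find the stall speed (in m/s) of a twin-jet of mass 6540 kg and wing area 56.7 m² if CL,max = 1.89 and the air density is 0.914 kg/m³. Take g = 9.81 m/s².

V_stall = 36.2 m/s

Stall occurs when L = W at CL,max. W = mg = 6540 × 9.81 = 64160 N.
From L = ½ρV²S·CL,max = W: V_stall = √(2W/(ρSCL,max)) = √(2·64160/(0.914·56.7·1.89))
V_stall = √1310 = 36.2 m/s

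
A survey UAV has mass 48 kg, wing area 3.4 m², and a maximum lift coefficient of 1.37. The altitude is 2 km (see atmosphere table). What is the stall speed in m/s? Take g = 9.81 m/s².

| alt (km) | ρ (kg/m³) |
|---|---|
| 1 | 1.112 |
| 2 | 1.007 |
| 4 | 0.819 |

At 2 km, from the table: ρ = 1.007 kg/m³.
Stall occurs when L = W at CL,max. W = mg = 48 × 9.81 = 470.9 N.
From L = ½ρV²S·CL,max = W: V_stall = √(2W/(ρSCL,max)) = √(2·470.9/(1.007·3.4·1.37))
V_stall = √200.8 = 14.2 m/s

V_stall = 14.2 m/s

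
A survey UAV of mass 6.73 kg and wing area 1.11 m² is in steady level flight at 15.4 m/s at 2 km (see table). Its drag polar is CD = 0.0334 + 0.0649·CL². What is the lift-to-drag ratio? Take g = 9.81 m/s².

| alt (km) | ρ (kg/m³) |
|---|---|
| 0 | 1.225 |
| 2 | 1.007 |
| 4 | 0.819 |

At 2 km, from the table: ρ = 1.007 kg/m³.
Level flight ⇒ L = W = m·g = 6.73 × 9.81 = 66.021 N.
q = ½ρv² = ½ × 1.007 × 15.4² = 119.4 Pa.
CL = 2W/(ρv²S) = 2×66.021/(1.007×15.4²×1.11) = 0.4981.
CD = 0.0334 + 0.0649 × 0.4981² = 0.0495.
L/D = CL/CD = 0.4981 / 0.0495 = 10.1

L/D = 10.1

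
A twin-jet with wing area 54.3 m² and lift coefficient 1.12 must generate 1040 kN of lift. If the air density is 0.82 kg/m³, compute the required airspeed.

v = 204 m/s

L = ½ρv²S·CL ⇒ v = √(2L/(ρ·S·CL))
v = √(2 × 1.04×10^6 / (0.82 × 54.3 × 1.12)) = √41710 = 204 m/s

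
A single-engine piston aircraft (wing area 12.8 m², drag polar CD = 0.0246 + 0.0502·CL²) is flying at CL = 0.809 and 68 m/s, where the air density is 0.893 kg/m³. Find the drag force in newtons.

D = 1520 N

CD = 0.0246 + 0.0502 × 0.809² = 0.05745
D = ½ρv²S·CD = ½ × 0.893 × 68² × 12.8 × 0.05745 = 1520 N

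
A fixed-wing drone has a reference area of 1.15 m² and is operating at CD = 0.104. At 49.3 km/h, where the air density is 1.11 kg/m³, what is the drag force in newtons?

D = 12.4 N

Convert speed: v = 49.3 km/h ÷ 3.6 = 13.69 m/s.
D = ½ρv²S·CD = ½ × 1.11 × 13.69² × 1.15 × 0.104 = 12.4 N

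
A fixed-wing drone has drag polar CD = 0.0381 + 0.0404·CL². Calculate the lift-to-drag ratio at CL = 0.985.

CD = 0.0381 + 0.0404 × 0.985² = 0.0773
L/D = CL/CD = 0.985 / 0.0773 = 12.7

L/D = 12.7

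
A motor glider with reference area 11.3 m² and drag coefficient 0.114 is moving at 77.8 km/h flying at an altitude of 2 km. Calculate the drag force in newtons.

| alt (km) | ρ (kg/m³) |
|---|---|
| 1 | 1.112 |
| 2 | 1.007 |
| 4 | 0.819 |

At 2 km, from the table: ρ = 1.007 kg/m³.
Convert speed: v = 77.8 km/h ÷ 3.6 = 21.61 m/s.
Dynamic pressure q = ½ρv² = ½ × 1.007 × 21.61² = 235.2 Pa.
D = q·S·CD = 235.2 × 11.3 × 0.114 = 303 N

D = 303 N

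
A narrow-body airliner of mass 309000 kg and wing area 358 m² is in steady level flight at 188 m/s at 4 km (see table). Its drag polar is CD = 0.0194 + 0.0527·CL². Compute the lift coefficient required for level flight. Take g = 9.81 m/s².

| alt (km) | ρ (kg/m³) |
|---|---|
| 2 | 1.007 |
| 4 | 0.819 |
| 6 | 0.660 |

At 4 km, from the table: ρ = 0.819 kg/m³.
In steady level flight, lift balances weight: W = mg = 309000 × 9.81 = 3.0313×10^6 N.
q = ½ρv² = ½ × 0.819 × 188² = 14470 Pa.
Required CL = L/(qS) = 3.0313×10^6/(14470·358) = 0.585.

CL = 0.585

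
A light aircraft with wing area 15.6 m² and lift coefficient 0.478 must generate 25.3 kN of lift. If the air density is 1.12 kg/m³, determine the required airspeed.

v = 77.8 m/s

L = ½ρv²S·CL ⇒ v = √(2L/(ρ·S·CL))
v = √(2 × 25300 / (1.12 × 15.6 × 0.478)) = √6059 = 77.8 m/s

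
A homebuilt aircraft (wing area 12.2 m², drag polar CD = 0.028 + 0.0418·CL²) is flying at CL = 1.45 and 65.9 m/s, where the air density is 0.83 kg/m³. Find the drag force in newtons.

CD = 0.028 + 0.0418 × 1.45² = 0.1159
D = ½ρv²S·CD = ½ × 0.83 × 65.9² × 12.2 × 0.1159 = 2550 N

D = 2550 N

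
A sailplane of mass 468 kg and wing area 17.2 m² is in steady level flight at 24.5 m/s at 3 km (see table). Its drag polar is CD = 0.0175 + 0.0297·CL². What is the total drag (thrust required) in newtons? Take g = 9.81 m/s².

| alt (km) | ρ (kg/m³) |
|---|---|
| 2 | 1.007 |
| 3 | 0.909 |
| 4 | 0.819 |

D = 216 N

At 3 km, from the table: ρ = 0.909 kg/m³.
Weight W = mg = 468 × 9.81 = 4591.1 N; in level flight L = W.
q = ½ρv² = ½ × 0.909 × 24.5² = 272.8 Pa.
CL = W/(q·S) = 4591.1 / (272.8 × 17.2) = 0.9784.
CD = 0.0175 + 0.0297 × 0.9784² = 0.04593.
D = q·S·CD = 272.8 × 17.2 × 0.04593 = 215.5 N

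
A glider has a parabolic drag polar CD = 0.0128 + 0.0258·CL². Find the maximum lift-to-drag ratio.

(L/D)max = 27.5

For CD = CD0 + K·CL², (L/D)max occurs at CL* = √(CD0/K) and equals 1/(2√(K·CD0)).
(L/D)max = 1/(2√(0.0258 × 0.0128)) = 1/(2 × 0.01817) = 27.5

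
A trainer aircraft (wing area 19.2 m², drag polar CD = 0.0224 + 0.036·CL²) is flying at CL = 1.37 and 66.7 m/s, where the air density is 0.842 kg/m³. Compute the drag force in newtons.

D = 3240 N

CD = 0.0224 + 0.036 × 1.37² = 0.08997
D = ½ρv²S·CD = ½ × 0.842 × 66.7² × 19.2 × 0.08997 = 3240 N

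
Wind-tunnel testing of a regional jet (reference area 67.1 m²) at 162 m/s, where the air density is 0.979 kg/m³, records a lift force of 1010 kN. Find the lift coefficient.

From L = ½ρv²S·CL, rearranging gives CL = 2L/(ρv²S).
CL = 2 × 1.01×10^6 / (0.979 × 162² × 67.1) = 1.17

CL = 1.17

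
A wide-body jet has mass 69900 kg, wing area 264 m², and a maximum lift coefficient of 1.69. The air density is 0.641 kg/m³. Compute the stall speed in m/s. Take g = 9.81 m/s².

V_stall = 69.2 m/s

At stall, lift equals weight: L = W = m·g = 69900 × 9.81 = 6.857×10^5 N.
From L = ½ρV²S·CL,max = W: V_stall = √(2W/(ρSCL,max)) = √(2·6.857×10^5/(0.641·264·1.69))
V_stall = √4795 = 69.2 m/s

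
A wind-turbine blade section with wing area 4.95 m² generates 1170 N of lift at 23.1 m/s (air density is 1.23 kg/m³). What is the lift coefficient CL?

From L = ½ρv²S·CL, rearranging gives CL = 2L/(ρv²S).
CL = 2 × 1170 / (1.23 × 23.1² × 4.95) = 0.72

CL = 0.72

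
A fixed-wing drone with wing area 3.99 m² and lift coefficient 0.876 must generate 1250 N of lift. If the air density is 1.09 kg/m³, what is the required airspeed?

L = ½ρv²S·CL ⇒ v = √(2L/(ρ·S·CL))
v = √(2 × 1250 / (1.09 × 3.99 × 0.876)) = √656.2 = 25.6 m/s

v = 25.6 m/s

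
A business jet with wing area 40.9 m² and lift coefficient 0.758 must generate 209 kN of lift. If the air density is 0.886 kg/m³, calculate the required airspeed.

L = ½ρv²S·CL ⇒ v = √(2L/(ρ·S·CL))
v = √(2 × 2.09×10^5 / (0.886 × 40.9 × 0.758)) = √15220 = 123 m/s

v = 123 m/s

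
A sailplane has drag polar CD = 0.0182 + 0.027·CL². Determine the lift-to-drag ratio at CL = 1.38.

CD = 0.0182 + 0.027 × 1.38² = 0.06962
L/D = CL/CD = 1.38 / 0.06962 = 19.8

L/D = 19.8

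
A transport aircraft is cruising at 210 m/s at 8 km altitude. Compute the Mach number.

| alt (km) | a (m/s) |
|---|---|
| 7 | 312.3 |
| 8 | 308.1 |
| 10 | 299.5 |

At 8 km, from the table: a = 308.1 m/s.
M = v/a = 210 / 308.1 = 0.682

M = 0.682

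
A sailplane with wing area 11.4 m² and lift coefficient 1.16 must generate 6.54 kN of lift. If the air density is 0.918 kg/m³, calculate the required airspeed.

L = ½ρv²S·CL ⇒ v = √(2L/(ρ·S·CL))
v = √(2 × 6540 / (0.918 × 11.4 × 1.16)) = √1077 = 32.8 m/s

v = 32.8 m/s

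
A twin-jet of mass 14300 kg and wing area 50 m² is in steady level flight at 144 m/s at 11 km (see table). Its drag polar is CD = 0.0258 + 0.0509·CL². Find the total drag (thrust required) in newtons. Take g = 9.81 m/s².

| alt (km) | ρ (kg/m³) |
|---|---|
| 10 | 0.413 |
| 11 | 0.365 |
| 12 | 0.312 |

D = 10200 N

At 11 km, from the table: ρ = 0.365 kg/m³.
Weight W = mg = 14300 × 9.81 = 1.4028×10^5 N; in level flight L = W.
q = ½ρv² = ½ × 0.365 × 144² = 3784 Pa.
CL = 2W/(ρv²S) = 2×1.4028×10^5/(0.365×144²×50) = 0.7414.
CD = 0.0258 + 0.0509 × 0.7414² = 0.05378.
D = q·S·CD = 3784 × 50 × 0.05378 = 10180 N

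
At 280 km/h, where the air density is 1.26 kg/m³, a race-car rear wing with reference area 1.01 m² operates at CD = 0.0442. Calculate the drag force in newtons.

Convert speed: v = 280 km/h ÷ 3.6 = 77.78 m/s.
Dynamic pressure q = ½ρv² = ½ × 1.26 × 77.78² = 3811 Pa.
D = q·S·CD = 3811 × 1.01 × 0.0442 = 170 N

D = 170 N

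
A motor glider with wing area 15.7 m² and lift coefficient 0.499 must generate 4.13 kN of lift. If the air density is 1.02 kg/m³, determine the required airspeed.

L = ½ρv²S·CL ⇒ v = √(2L/(ρ·S·CL))
v = √(2 × 4130 / (1.02 × 15.7 × 0.499)) = √1034 = 32.2 m/s

v = 32.2 m/s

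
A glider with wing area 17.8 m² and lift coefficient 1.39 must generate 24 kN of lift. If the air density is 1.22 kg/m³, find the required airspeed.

L = ½ρv²S·CL ⇒ v = √(2L/(ρ·S·CL))
v = √(2 × 24000 / (1.22 × 17.8 × 1.39)) = √1590 = 39.9 m/s

v = 39.9 m/s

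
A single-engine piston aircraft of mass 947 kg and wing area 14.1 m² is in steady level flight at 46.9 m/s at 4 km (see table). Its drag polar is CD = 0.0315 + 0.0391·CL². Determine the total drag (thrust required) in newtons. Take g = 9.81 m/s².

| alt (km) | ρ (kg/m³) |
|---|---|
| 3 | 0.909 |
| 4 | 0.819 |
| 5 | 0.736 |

At 4 km, from the table: ρ = 0.819 kg/m³.
In steady level flight, lift balances weight: W = mg = 947 × 9.81 = 9290.1 N.
Dynamic pressure q = 0.5 × 0.819 × 46.9² = 900.7 Pa.
CL = 2W/(ρv²S) = 2×9290.1/(0.819×46.9²×14.1) = 0.7315.
CD = 0.0315 + 0.0391 × 0.7315² = 0.05242.
D = q·S·CD = 900.7 × 14.1 × 0.05242 = 665.8 N

D = 666 N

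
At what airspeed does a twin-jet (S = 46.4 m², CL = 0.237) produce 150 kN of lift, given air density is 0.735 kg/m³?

v = 193 m/s

L = ½ρv²S·CL ⇒ v = √(2L/(ρ·S·CL))
v = √(2 × 1.5×10^5 / (0.735 × 46.4 × 0.237)) = √37120 = 193 m/s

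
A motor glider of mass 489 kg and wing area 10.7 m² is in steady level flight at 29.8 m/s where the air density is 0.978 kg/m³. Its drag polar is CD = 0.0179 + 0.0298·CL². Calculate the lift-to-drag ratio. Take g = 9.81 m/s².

L/D = 20.8

Level flight ⇒ L = W = m·g = 489 × 9.81 = 4797.1 N.
q = ½ρv² = ½ × 0.978 × 29.8² = 434.3 Pa.
CL = W/(q·S) = 4797.1 / (434.3 × 10.7) = 1.032.
CD = 0.0179 + 0.0298 × 1.032² = 0.04966.
L/D = CL/CD = 1.032 / 0.04966 = 20.8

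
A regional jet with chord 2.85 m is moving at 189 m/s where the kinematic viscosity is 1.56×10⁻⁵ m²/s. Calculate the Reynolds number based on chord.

Re = 3.45×10^7

Re = v·c/ν = 189 × 2.85 / (1.56×10⁻⁵) = 3.45×10^7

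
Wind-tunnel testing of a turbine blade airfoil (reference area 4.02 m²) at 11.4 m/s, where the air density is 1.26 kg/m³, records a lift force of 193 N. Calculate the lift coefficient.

CL = 0.586

From L = ½ρv²S·CL, rearranging gives CL = 2L/(ρv²S).
CL = 2 × 193 / (1.26 × 11.4² × 4.02) = 0.586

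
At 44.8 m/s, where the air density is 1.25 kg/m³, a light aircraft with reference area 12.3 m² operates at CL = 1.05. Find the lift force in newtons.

Dynamic pressure q = ½ρv² = ½ × 1.25 × 44.8² = 1254 Pa.
L = q·S·CL = 1254 × 12.3 × 1.05 = 16200 N ≈ 16.2 kN

L = 16200 N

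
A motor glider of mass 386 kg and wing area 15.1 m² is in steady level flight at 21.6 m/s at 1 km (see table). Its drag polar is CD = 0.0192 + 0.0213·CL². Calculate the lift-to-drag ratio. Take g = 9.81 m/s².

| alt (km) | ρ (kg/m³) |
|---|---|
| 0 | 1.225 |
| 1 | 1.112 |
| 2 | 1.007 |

L/D = 24.7

At 1 km, from the table: ρ = 1.112 kg/m³.
In steady level flight, lift balances weight: W = mg = 386 × 9.81 = 3786.7 N.
Dynamic pressure q = 0.5 × 1.112 × 21.6² = 259.4 Pa.
CL = 2W/(ρv²S) = 2×3786.7/(1.112×21.6²×15.1) = 0.9667.
CD = 0.0192 + 0.0213 × 0.9667² = 0.03911.
L/D = CL/CD = 0.9667 / 0.03911 = 24.7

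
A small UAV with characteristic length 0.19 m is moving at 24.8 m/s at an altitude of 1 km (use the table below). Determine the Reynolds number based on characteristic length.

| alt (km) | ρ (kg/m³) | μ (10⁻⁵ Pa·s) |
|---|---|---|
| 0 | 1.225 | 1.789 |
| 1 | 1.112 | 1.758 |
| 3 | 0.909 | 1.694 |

At 1 km, from the table: ρ = 1.112 kg/m³, μ = 1.758×10⁻⁵ Pa·s.
Re = ρ·v·c/μ = 1.112 × 24.8 × 0.19 / (1.758×10⁻⁵) = 2.98×10^5

Re = 2.98×10^5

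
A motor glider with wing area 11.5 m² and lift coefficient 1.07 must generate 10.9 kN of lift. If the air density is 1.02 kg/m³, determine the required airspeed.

v = 41.7 m/s

L = ½ρv²S·CL ⇒ v = √(2L/(ρ·S·CL))
v = √(2 × 10900 / (1.02 × 11.5 × 1.07)) = √1737 = 41.7 m/s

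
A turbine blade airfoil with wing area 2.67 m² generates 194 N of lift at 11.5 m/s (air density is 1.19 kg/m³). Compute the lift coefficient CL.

From L = ½ρv²S·CL, rearranging gives CL = 2L/(ρv²S).
CL = 2 × 194 / (1.19 × 11.5² × 2.67) = 0.923

CL = 0.923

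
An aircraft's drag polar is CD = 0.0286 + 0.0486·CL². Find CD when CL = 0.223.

CD = 0.0286 + 0.0486 × 0.223² = 0.0286 + 0.002417 = 0.031

CD = 0.031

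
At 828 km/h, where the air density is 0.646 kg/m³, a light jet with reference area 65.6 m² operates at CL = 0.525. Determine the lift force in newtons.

L = 5.88×10^5 N

Convert speed: v = 828 km/h ÷ 3.6 = 230 m/s.
L = ½ρv²S·CL = ½ × 0.646 × 230² × 65.6 × 0.525 = 5.88×10^5 N ≈ 588 kN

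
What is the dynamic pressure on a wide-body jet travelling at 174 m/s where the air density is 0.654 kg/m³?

q = 9900 Pa

q = ½ρv² = ½ × 0.654 × 174² = 9900 Pa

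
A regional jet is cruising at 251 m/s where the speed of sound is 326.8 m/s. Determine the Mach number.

M = 0.768

M = v/a = 251 / 326.8 = 0.768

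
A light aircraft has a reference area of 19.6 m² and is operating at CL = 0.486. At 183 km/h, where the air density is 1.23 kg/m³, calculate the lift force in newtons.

Convert speed: v = 183 km/h ÷ 3.6 = 50.83 m/s.
Dynamic pressure q = ½ρv² = ½ × 1.23 × 50.83² = 1589 Pa.
L = q·S·CL = 1589 × 19.6 × 0.486 = 15100 N ≈ 15.1 kN

L = 15100 N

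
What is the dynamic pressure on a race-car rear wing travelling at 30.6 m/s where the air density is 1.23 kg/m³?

q = ½ρv² = ½ × 1.23 × 30.6² = 576 Pa

q = 576 Pa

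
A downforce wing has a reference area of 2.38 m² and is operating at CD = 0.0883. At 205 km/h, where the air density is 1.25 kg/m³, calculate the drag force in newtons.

D = 426 N

Convert speed: v = 205 km/h ÷ 3.6 = 56.94 m/s.
Dynamic pressure q = ½ρv² = ½ × 1.25 × 56.94² = 2027 Pa.
D = q·S·CD = 2027 × 2.38 × 0.0883 = 426 N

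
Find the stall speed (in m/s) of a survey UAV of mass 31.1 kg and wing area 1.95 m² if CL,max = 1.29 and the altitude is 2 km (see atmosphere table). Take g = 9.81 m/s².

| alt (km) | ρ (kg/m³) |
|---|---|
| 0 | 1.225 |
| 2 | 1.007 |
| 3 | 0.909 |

At 2 km, from the table: ρ = 1.007 kg/m³.
Weight W = mg = 31.1 × 9.81 = 305.1 N.
V_stall = √(2W/(ρ·S·CL,max)) = √(2 × 305.1 / (1.007 × 1.95 × 1.29))
V_stall = √240.9 = 15.5 m/s

V_stall = 15.5 m/s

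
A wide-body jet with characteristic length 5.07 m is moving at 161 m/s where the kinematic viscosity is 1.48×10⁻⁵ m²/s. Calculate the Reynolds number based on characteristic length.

Re = v·c/ν = 161 × 5.07 / (1.48×10⁻⁵) = 5.52×10^7

Re = 5.52×10^7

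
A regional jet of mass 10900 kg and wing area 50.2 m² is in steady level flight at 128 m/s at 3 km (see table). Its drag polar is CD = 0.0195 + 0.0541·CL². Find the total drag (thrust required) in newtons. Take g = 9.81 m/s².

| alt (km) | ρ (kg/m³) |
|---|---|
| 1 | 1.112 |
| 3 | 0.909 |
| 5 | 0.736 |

D = 8940 N

At 3 km, from the table: ρ = 0.909 kg/m³.
Weight W = mg = 10900 × 9.81 = 1.0693×10^5 N; in level flight L = W.
Dynamic pressure q = 0.5 × 0.909 × 128² = 7447 Pa.
CL = 2W/(ρv²S) = 2×1.0693×10^5/(0.909×128²×50.2) = 0.286.
CD = 0.0195 + 0.0541 × 0.286² = 0.02393.
D = q·S·CD = 7447 × 50.2 × 0.02393 = 8944 N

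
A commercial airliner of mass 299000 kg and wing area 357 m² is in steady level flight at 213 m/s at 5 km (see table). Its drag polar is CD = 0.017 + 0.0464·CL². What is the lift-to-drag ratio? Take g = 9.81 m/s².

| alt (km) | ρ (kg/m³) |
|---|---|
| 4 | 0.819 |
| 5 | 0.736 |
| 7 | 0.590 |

At 5 km, from the table: ρ = 0.736 kg/m³.
Level flight ⇒ L = W = m·g = 299000 × 9.81 = 2.9332×10^6 N.
q = ½ρv² = ½ × 0.736 × 213² = 16700 Pa.
CL = W/(q·S) = 2.9332×10^6 / (16700 × 357) = 0.4921.
CD = 0.017 + 0.0464 × 0.4921² = 0.02824.
L/D = CL/CD = 0.4921 / 0.02824 = 17.4

L/D = 17.4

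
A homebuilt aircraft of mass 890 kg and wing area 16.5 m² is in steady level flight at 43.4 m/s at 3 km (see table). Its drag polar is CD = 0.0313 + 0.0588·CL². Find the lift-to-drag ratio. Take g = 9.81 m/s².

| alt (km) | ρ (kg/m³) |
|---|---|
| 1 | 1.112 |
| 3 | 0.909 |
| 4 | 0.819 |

L/D = 11.5

At 3 km, from the table: ρ = 0.909 kg/m³.
Weight W = mg = 890 × 9.81 = 8730.9 N; in level flight L = W.
q = ½ρv² = ½ × 0.909 × 43.4² = 856.1 Pa.
CL = W/(q·S) = 8730.9 / (856.1 × 16.5) = 0.6181.
CD = 0.0313 + 0.0588 × 0.6181² = 0.05376.
L/D = CL/CD = 0.6181 / 0.05376 = 11.5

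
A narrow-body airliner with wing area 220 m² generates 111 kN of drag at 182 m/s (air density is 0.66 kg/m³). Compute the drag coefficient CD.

CD = 0.0462

From D = ½ρv²S·CD, rearranging gives CD = 2D/(ρv²S).
CD = 2 × 1.11×10^5 / (0.66 × 182² × 220) = 0.0462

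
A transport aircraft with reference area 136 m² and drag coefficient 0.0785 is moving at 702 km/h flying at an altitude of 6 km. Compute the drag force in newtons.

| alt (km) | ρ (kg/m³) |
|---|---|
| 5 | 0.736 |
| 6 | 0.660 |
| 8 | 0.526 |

At 6 km, from the table: ρ = 0.660 kg/m³.
Convert speed: v = 702 km/h ÷ 3.6 = 195 m/s.
Dynamic pressure q = ½ρv² = ½ × 0.66 × 195² = 12550 Pa.
D = q·S·CD = 12550 × 136 × 0.0785 = 1.34×10^5 N ≈ 134 kN

D = 1.34×10^5 N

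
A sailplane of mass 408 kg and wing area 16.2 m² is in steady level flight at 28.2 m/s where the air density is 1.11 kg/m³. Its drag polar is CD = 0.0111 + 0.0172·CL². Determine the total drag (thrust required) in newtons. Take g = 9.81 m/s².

Weight W = mg = 408 × 9.81 = 4002.5 N; in level flight L = W.
q = ½ρv² = ½ × 1.11 × 28.2² = 441.4 Pa.
CL = W/(q·S) = 4002.5 / (441.4 × 16.2) = 0.5598.
CD = 0.0111 + 0.0172 × 0.5598² = 0.01649.
D = q·S·CD = 441.4 × 16.2 × 0.01649 = 117.9 N

D = 118 N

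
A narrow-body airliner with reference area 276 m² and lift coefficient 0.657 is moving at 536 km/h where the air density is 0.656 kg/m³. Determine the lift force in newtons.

Convert speed: v = 536 km/h ÷ 3.6 = 148.9 m/s.
Dynamic pressure q = ½ρv² = ½ × 0.656 × 148.9² = 7271 Pa.
L = q·S·CL = 7271 × 276 × 0.657 = 1.32×10^6 N ≈ 1320 kN

L = 1.32×10^6 N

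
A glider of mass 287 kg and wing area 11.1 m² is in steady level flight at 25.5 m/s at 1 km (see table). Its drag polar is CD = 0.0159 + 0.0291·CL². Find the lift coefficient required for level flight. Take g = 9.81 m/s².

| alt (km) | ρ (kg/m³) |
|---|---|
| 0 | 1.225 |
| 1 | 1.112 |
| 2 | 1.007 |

At 1 km, from the table: ρ = 1.112 kg/m³.
In steady level flight, lift balances weight: W = mg = 287 × 9.81 = 2815.5 N.
Dynamic pressure q = 0.5 × 1.112 × 25.5² = 361.5 Pa.
CL = W/(q·S) = 2815.5 / (361.5 × 11.1) = 0.7016.

CL = 0.702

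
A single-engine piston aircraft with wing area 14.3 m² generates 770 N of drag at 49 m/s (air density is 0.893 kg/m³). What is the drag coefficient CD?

From D = ½ρv²S·CD, rearranging gives CD = 2D/(ρv²S).
CD = 2 × 770 / (0.893 × 49² × 14.3) = 0.0502

CD = 0.0502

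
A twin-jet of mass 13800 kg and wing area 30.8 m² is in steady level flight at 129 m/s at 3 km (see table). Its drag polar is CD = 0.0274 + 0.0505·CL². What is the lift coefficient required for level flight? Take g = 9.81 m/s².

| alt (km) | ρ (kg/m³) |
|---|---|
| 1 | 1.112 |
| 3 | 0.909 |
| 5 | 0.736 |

CL = 0.581

At 3 km, from the table: ρ = 0.909 kg/m³.
Level flight ⇒ L = W = m·g = 13800 × 9.81 = 1.3538×10^5 N.
q = ½ρv² = ½ × 0.909 × 129² = 7563 Pa.
CL = W/(q·S) = 1.3538×10^5 / (7563 × 30.8) = 0.5811.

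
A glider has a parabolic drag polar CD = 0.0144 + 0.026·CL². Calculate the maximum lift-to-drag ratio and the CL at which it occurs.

For CD = CD0 + K·CL², (L/D)max occurs at CL* = √(CD0/K) and equals 1/(2√(K·CD0)).
(L/D)max = 1/(2√(0.026 × 0.0144)) = 1/(2 × 0.01935) = 25.8
CL* = √(0.0144/0.026) = 0.744

(L/D)max = 25.8, at CL = 0.744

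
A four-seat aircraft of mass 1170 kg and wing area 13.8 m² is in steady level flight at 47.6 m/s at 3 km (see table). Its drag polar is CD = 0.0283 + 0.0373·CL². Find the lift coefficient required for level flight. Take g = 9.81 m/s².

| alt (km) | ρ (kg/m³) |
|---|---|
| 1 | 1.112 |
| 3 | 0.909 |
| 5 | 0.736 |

CL = 0.808

At 3 km, from the table: ρ = 0.909 kg/m³.
Level flight ⇒ L = W = m·g = 1170 × 9.81 = 11478 N.
q = ½ρv² = ½ × 0.909 × 47.6² = 1030 Pa.
Required CL = L/(qS) = 11478/(1030·13.8) = 0.8077.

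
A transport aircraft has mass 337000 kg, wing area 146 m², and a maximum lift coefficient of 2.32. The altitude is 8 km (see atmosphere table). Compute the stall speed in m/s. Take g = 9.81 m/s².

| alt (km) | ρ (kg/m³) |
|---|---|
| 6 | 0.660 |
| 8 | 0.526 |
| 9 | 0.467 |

V_stall = 193 m/s

At 8 km, from the table: ρ = 0.526 kg/m³.
At stall, lift equals weight: L = W = m·g = 337000 × 9.81 = 3.306×10^6 N.
From L = ½ρV²S·CL,max = W: V_stall = √(2W/(ρSCL,max)) = √(2·3.306×10^6/(0.526·146·2.32))
V_stall = √37110 = 193 m/s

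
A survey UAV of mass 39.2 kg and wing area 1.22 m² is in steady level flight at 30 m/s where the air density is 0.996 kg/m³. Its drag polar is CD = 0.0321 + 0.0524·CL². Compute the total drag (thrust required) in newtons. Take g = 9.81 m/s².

Weight W = mg = 39.2 × 9.81 = 384.55 N; in level flight L = W.
q = ½ρv² = ½ × 0.996 × 30² = 448.2 Pa.
CL = 2W/(ρv²S) = 2×384.55/(0.996×30²×1.22) = 0.7033.
CD = 0.0321 + 0.0524 × 0.7033² = 0.05802.
D = q·S·CD = 448.2 × 1.22 × 0.05802 = 31.72 N

D = 31.7 N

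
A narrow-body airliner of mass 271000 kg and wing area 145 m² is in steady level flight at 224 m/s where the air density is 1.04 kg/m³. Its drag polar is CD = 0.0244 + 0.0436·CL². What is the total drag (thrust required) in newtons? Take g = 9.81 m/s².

D = 1.74×10^5 N

Level flight ⇒ L = W = m·g = 271000 × 9.81 = 2.6585×10^6 N.
Dynamic pressure q = 0.5 × 1.04 × 224² = 26090 Pa.
CL = 2W/(ρv²S) = 2×2.6585×10^6/(1.04×224²×145) = 0.7027.
CD = 0.0244 + 0.0436 × 0.7027² = 0.04593.
D = q·S·CD = 26090 × 145 × 0.04593 = 1.738×10^5 N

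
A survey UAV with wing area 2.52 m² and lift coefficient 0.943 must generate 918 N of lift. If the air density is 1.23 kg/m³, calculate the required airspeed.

L = ½ρv²S·CL ⇒ v = √(2L/(ρ·S·CL))
v = √(2 × 918 / (1.23 × 2.52 × 0.943)) = √628.1 = 25.1 m/s

v = 25.1 m/s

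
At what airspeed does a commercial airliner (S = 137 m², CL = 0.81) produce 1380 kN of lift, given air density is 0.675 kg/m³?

v = 192 m/s

L = ½ρv²S·CL ⇒ v = √(2L/(ρ·S·CL))
v = √(2 × 1.38×10^6 / (0.675 × 137 × 0.81)) = √36850 = 192 m/s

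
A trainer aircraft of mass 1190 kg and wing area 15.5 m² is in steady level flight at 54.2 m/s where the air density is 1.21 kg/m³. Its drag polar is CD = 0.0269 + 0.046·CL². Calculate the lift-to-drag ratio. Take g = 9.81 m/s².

Level flight ⇒ L = W = m·g = 1190 × 9.81 = 11674 N.
q = ½ρv² = ½ × 1.21 × 54.2² = 1777 Pa.
Required CL = L/(qS) = 11674/(1777·15.5) = 0.4238.
CD = 0.0269 + 0.046 × 0.4238² = 0.03516.
L/D = CL/CD = 0.4238 / 0.03516 = 12.1

L/D = 12.1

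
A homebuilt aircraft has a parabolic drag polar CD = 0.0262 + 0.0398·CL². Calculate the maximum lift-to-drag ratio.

For CD = CD0 + K·CL², (L/D)max occurs at CL* = √(CD0/K) and equals 1/(2√(K·CD0)).
(L/D)max = 1/(2√(0.0398 × 0.0262)) = 1/(2 × 0.03229) = 15.5

(L/D)max = 15.5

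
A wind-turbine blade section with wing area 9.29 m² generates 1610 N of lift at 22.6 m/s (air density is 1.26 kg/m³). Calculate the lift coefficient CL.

CL = 0.539

From L = ½ρv²S·CL, rearranging gives CL = 2L/(ρv²S).
CL = 2 × 1610 / (1.26 × 22.6² × 9.29) = 0.539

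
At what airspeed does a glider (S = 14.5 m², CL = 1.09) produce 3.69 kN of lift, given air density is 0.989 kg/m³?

L = ½ρv²S·CL ⇒ v = √(2L/(ρ·S·CL))
v = √(2 × 3690 / (0.989 × 14.5 × 1.09)) = √472.1 = 21.7 m/s

v = 21.7 m/s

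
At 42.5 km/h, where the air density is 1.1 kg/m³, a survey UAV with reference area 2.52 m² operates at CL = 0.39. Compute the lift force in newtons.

L = 75.3 N

Convert speed: v = 42.5 km/h ÷ 3.6 = 11.81 m/s.
Dynamic pressure q = ½ρv² = ½ × 1.1 × 11.81² = 76.65 Pa.
L = q·S·CL = 76.65 × 2.52 × 0.39 = 75.3 N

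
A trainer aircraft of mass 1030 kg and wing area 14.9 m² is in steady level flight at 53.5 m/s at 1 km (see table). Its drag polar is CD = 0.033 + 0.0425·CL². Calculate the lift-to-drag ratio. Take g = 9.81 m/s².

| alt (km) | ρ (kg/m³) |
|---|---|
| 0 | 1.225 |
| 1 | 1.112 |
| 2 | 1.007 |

L/D = 10.5

At 1 km, from the table: ρ = 1.112 kg/m³.
Weight W = mg = 1030 × 9.81 = 10104 N; in level flight L = W.
q = ½ρv² = ½ × 1.112 × 53.5² = 1591 Pa.
CL = W/(q·S) = 10104 / (1591 × 14.9) = 0.4261.
CD = 0.033 + 0.0425 × 0.4261² = 0.04072.
L/D = CL/CD = 0.4261 / 0.04072 = 10.5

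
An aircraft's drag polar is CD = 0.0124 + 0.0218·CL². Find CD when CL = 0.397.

CD = 0.0158

CD = 0.0124 + 0.0218 × 0.397² = 0.0124 + 0.003436 = 0.0158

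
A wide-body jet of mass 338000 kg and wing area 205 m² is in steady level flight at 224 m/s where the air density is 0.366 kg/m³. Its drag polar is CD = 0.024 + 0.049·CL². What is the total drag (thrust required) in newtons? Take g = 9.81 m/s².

D = 3.31×10^5 N

In steady level flight, lift balances weight: W = mg = 338000 × 9.81 = 3.3158×10^6 N.
Dynamic pressure q = 0.5 × 0.366 × 224² = 9182 Pa.
Required CL = L/(qS) = 3.3158×10^6/(9182·205) = 1.762.
CD = 0.024 + 0.049 × 1.762² = 0.176.
D = q·S·CD = 9182 × 205 × 0.176 = 3.314×10^5 N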